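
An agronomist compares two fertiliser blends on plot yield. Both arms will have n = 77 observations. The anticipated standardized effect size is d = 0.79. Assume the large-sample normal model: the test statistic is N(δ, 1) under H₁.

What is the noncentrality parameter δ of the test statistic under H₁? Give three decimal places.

δ = d·√(n/2) = 0.79 × √(77/2) = 4.9018

δ ≈ 4.902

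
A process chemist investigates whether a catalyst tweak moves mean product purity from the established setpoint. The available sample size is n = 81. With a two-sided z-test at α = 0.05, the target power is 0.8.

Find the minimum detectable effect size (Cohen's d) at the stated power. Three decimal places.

d ≈ 0.311

Required noncentrality: δ = z_{0.025} + z_{0.20} = 1.960 + 0.842 = 2.802.
(Lower-tail contribution to power is negligible for δ > 0.)
δ = d·√n ⇒ d = δ/√n = 2.802/√81 = 0.3113.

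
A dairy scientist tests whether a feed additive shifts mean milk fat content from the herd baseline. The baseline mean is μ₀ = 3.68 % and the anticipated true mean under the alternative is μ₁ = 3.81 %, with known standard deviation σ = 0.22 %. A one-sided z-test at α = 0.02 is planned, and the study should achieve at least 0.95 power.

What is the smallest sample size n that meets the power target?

n = 40

Standardized effect: d = |μ₁ − μ₀| / σ = |3.81 − 3.68| / 0.22 = 0.5909
For power 0.95 need Φ(δ − z_{0.02}) = 0.95, so δ = z_{0.02} + z_{0.05} = 2.054 + 1.645 = 3.699.
δ = d·√n ⇒ n = (δ/d)² = (3.699 / 0.5909)² = 39.18.
Round up to the next whole unit.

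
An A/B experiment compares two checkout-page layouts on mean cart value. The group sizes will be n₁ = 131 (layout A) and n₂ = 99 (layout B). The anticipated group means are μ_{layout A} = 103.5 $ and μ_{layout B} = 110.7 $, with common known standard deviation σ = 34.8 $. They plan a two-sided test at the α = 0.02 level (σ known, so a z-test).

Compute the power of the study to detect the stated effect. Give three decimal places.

Power ≈ 0.220

Standardized effect: d = |μ_{layout A} − μ_{layout B}| / σ = |103.5 − 110.7| / 34.8 = 0.2069
Noncentrality parameter: δ = d / √(1/n₁ + 1/n₂) = 0.2069 / √(1/131 + 1/99) = 1.5536
Two-sided α = 0.02 → critical value z_{0.01} = 2.326.
Power = Φ(δ − 2.326) + Φ(−δ − 2.326) = Φ(-0.773) + Φ(-3.880) = 0.2198 + 0.0001 = 0.2199.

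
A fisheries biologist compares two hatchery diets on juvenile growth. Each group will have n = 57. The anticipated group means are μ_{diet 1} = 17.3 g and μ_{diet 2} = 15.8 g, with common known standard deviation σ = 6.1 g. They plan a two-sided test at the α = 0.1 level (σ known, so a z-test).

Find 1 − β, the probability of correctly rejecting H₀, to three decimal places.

Standardized effect: d = |μ_{diet 1} − μ_{diet 2}| / σ = |17.3 − 15.8| / 6.1 = 0.2459
Noncentrality parameter: δ = d·√(n/2) = 0.2459 × √(57/2) = 1.3128
Two-sided α = 0.1 → critical value z_{0.05} = 1.645.
Power = Φ(δ − 1.645) + Φ(−δ − 1.645) = Φ(-0.332) + Φ(-2.958) = 0.3699 + 0.0016 = 0.3715.

Power ≈ 0.371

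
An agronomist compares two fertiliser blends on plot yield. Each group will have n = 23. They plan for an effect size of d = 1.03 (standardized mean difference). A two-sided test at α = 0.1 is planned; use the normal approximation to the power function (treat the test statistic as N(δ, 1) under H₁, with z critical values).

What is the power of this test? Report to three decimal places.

Power ≈ 0.968

Noncentrality parameter: δ = d·√(n/2) = 1.03 × √(23/2) = 3.4929
Two-sided α = 0.1 → critical value z_{0.05} = 1.645.
Power = Φ(δ − 1.645) + Φ(−δ − 1.645) = Φ(1.848) + Φ(-5.138) = 0.9677 + 0.0000 = 0.9677.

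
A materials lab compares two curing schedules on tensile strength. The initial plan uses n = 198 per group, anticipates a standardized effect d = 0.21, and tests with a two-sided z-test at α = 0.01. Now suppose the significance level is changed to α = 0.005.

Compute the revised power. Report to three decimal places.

Power ≈ 0.237

δ = d·√(n/2) = 0.21 × √(198/2) = 2.0895 (unchanged). New critical value: z_{0.0025} = 2.807.
Revised power = Φ(δ − 2.807) + Φ(−δ − 2.807) = Φ(-0.718) + Φ(-4.897) = 0.2365 + 0.0000 = 0.2365.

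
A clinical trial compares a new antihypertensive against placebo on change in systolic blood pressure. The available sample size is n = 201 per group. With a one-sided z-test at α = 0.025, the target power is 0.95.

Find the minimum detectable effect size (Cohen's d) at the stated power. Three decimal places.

d ≈ 0.360

Required noncentrality: δ = z_{0.025} + z_{0.05} = 1.960 + 1.645 = 3.605.
δ = d·√(n/2) ⇒ d = δ/√(n/2) = 3.605/√(201/2) = 0.3596.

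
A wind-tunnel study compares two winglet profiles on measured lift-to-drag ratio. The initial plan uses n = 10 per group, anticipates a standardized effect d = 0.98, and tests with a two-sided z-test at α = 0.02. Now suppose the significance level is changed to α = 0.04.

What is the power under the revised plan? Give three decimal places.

δ = d·√(n/2) = 0.98 × √(10/2) = 2.1913 (unchanged). New critical value: z_{0.02} = 2.054.
Revised power = Φ(δ − 2.054) + Φ(−δ − 2.054) = Φ(0.138) + Φ(-4.245) = 0.5547 + 0.0000 = 0.5547.

Power ≈ 0.555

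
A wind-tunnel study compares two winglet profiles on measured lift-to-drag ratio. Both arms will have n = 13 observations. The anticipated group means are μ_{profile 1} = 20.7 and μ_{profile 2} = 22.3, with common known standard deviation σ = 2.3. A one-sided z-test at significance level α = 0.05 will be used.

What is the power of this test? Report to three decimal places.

Standardized effect: d = |μ_{profile 1} − μ_{profile 2}| / σ = |20.7 − 22.3| / 2.3 = 0.6957
Noncentrality parameter: δ = d·√(n/2) = 0.6957 × √(13/2) = 1.7736
One-sided α = 0.05 → critical value z_{0.05} = 1.645.
Power = P(Z > 1.645 − δ) = Φ(0.129) = 0.5512.

Power ≈ 0.551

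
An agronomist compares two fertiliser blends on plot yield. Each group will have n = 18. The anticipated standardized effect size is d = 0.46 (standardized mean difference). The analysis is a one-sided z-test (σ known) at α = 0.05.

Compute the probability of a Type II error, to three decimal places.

β ≈ 0.604

Noncentrality parameter: δ = d·√(n/2) = 0.46 × √(18/2) = 1.3800
Critical value for a one-sided test at α = 0.05: z_α = 1.645.
Power = Φ(δ − 1.645) = Φ(-0.265) = 0.3956.
Type II error: β = 1 − power = 1 − 0.3956 = 0.6044.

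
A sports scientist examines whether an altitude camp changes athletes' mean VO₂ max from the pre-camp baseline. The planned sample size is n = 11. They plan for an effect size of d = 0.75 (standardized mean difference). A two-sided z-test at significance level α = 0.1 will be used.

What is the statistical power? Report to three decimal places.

Power ≈ 0.800

Noncentrality parameter: δ = d·√n = 0.75 × √11 = 2.4875
Critical value for a two-sided test at α = 0.1: z_{α/2} = 1.645.
Power = Φ(δ − 1.645) + Φ(−δ − 1.645) = Φ(0.843) + Φ(-4.132) = 0.8003 + 0.0000 = 0.8003.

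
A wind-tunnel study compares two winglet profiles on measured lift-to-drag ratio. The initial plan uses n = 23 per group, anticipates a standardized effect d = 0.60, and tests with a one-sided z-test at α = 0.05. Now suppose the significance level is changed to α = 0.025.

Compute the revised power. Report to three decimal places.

δ = d·√(n/2) = 0.60 × √(23/2) = 2.0347 (unchanged). New critical value: z_{0.025} = 1.960.
Revised power = Φ(δ − 1.960) = Φ(0.075) = 0.5298.

Power ≈ 0.530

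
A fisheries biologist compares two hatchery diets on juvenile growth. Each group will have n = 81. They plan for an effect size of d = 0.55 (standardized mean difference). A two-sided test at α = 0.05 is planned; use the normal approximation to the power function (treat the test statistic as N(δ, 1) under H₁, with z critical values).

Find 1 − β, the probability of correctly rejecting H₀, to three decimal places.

Noncentrality parameter: δ = d·√(n/2) = 0.55 × √(81/2) = 3.5002
Two-sided α = 0.05 → critical value z_{0.025} = 1.960.
Power = Φ(δ − 1.960) + Φ(−δ − 1.960) = Φ(1.540) + Φ(-5.460) = 0.9382 + 0.0000 = 0.9382.

Power ≈ 0.938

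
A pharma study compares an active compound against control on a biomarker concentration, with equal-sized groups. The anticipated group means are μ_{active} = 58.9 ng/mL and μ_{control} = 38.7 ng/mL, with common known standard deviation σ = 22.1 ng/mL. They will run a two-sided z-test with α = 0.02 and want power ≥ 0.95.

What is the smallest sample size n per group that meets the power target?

n = 38 per group

Standardized effect: d = |μ_{active} − μ_{control}| / σ = |58.9 − 38.7| / 22.1 = 0.9140
For power 0.95 need Φ(δ − z_{0.01}) = 0.95, so δ = z_{0.01} + z_{0.05} = 2.326 + 1.645 = 3.971.
(For δ > 0 the lower-tail rejection region contributes negligibly to power, so the one-term inversion is standard.)
δ = d·√(n/2) ⇒ n = 2(δ/d)² = 2 × (3.971 / 0.9140)² = 37.75.
Rounding up, n = 38 per group.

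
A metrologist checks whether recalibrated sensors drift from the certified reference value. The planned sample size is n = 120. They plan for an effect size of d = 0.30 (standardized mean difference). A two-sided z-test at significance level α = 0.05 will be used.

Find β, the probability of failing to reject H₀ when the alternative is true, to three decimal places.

Noncentrality parameter: δ = d·√n = 0.30 × √120 = 3.2863
Two-sided α = 0.05 → critical value z_{0.025} = 1.960.
Power = Φ(δ − 1.960) + Φ(−δ − 1.960) = Φ(1.326) + Φ(-5.246) = 0.9076 + 0.0000 = 0.9076.
Type II error: β = 1 − power = 1 − 0.9076 = 0.0924.

β ≈ 0.092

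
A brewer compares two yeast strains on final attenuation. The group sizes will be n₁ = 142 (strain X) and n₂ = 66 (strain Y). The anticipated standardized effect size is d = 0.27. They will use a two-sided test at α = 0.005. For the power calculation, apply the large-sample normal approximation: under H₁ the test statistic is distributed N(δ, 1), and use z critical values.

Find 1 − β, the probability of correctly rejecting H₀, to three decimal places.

Power ≈ 0.160

Noncentrality parameter: δ = d / √(1/n₁ + 1/n₂) = 0.27 / √(1/142 + 1/66) = 1.8124
Critical value for a two-sided test at α = 0.005: z_{α/2} = 2.807.
Power = Φ(δ − 2.807) + Φ(−δ − 2.807) = Φ(-0.995) + Φ(-4.619) = 0.1600 + 0.0000 = 0.1600.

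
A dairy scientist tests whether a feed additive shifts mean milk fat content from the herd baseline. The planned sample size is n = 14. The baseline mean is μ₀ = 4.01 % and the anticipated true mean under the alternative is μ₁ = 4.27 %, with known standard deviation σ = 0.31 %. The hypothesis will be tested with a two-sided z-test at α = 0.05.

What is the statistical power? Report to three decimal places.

Standardized effect: d = |μ₁ − μ₀| / σ = |4.27 − 4.01| / 0.31 = 0.8387
Noncentrality parameter: δ = d·√n = 0.8387 × √14 = 3.1382
Two-sided α = 0.05 → critical value z_{0.025} = 1.960.
Power = Φ(δ − 1.960) + Φ(−δ − 1.960) = Φ(1.178) + Φ(-5.098) = 0.8806 + 0.0000 = 0.8806.

Power ≈ 0.881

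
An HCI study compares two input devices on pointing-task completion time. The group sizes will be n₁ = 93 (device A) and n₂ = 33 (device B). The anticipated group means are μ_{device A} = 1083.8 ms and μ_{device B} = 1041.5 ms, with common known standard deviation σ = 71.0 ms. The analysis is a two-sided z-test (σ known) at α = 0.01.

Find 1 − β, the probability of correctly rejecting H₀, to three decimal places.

Standardized effect: d = |μ_{device A} − μ_{device B}| / σ = |1083.8 − 1041.5| / 71.0 = 0.5958
Noncentrality parameter: δ = d / √(1/n₁ + 1/n₂) = 0.5958 / √(1/93 + 1/33) = 2.9403
Two-sided α = 0.01 → critical value z_{0.005} = 2.576.
Power = Φ(δ − 2.576) + Φ(−δ − 2.576) = Φ(0.364) + Φ(-5.516) = 0.6423 + 0.0000 = 0.6423.

Power ≈ 0.642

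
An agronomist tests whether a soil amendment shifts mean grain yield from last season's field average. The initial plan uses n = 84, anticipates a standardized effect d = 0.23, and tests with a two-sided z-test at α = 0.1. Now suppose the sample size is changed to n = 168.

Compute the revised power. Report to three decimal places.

With n = 168: δ = d·√n = 0.23 × √168 = 2.9811. Critical value z_{0.05} = 1.645.
Revised power = Φ(δ − 1.645) + Φ(−δ − 1.645) = Φ(1.336) + Φ(-4.626) = 0.9093 + 0.0000 = 0.9093.

Power ≈ 0.909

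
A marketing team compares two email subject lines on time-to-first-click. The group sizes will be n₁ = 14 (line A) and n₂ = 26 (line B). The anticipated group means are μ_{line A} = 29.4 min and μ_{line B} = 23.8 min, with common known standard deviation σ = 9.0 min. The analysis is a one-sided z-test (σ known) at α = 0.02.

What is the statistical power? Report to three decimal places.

Power ≈ 0.430

Standardized effect: d = |μ_{line A} − μ_{line B}| / σ = |29.4 − 23.8| / 9.0 = 0.6222
Noncentrality parameter: δ = d / √(1/n₁ + 1/n₂) = 0.6222 / √(1/14 + 1/26) = 1.8770
Critical value for a one-sided test at α = 0.02: z_α = 2.054.
Power = P(Z > 2.054 − δ) = Φ(-0.177) = 0.4299.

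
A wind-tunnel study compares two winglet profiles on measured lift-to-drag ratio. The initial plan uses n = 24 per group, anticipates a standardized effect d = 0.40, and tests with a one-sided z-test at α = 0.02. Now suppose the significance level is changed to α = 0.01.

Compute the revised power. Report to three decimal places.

δ = d·√(n/2) = 0.40 × √(24/2) = 1.3856 (unchanged). New critical value: z_{0.01} = 2.326.
Revised power = Φ(δ − 2.326) = Φ(-0.941) = 0.1734.

Power ≈ 0.173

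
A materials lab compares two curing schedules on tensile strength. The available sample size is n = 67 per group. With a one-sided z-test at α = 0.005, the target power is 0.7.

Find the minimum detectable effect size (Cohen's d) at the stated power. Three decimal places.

Required noncentrality: δ = z_{0.005} + z_{0.30} = 2.576 + 0.524 = 3.100.
δ = d·√(n/2) ⇒ d = δ/√(n/2) = 3.100/√(67/2) = 0.5356.

d ≈ 0.536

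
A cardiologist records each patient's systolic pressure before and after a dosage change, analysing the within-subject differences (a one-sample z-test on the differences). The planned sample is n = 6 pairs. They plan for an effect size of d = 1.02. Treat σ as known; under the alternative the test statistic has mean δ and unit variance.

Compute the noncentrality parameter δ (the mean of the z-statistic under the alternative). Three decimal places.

δ ≈ 2.498

The noncentrality parameter scales effect size by the design's sample-size factor: δ = d·√n = 1.02 × √6 = 2.4985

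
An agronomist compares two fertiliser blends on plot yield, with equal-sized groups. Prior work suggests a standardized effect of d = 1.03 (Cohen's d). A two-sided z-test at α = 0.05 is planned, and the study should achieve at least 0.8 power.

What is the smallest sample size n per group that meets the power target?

n = 15 per group

For power 0.8 need Φ(δ − z_{0.025}) = 0.8, so δ = z_{0.025} + z_{0.20} = 1.960 + 0.842 = 2.802.
(The Φ(−δ − z_{α/2}) term is vanishingly small for δ > 0 and is dropped in the standard sample-size formula.)
δ = d·√(n/2) ⇒ n = 2(δ/d)² = 2 × (2.802 / 1.03)² = 14.80.
Round up to the next whole unit.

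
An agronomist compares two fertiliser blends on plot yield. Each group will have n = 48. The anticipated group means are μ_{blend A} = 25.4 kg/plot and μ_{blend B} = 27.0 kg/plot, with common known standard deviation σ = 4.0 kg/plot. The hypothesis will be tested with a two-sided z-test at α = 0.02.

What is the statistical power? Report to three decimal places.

Power ≈ 0.357

Standardized effect: d = |μ_{blend A} − μ_{blend B}| / σ = |25.4 − 27.0| / 4.0 = 0.4000
Noncentrality parameter: λ = d·√(n/2) = 0.4000 × √(48/2) = 1.9596
Critical value for a two-sided test at α = 0.02: z_{α/2} = 2.326.
Power = Φ(λ − 2.326) + Φ(−λ − 2.326) = Φ(-0.367) + Φ(-4.286) = 0.3569 + 0.0000 = 0.3569.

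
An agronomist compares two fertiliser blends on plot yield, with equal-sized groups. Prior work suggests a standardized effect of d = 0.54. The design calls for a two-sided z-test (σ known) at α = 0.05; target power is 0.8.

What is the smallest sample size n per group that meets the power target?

n = 54 per group

Set Φ(δ − 1.960) = 0.8; then δ − 1.960 = Φ⁻¹(0.8) = 0.842, giving δ = 2.802.
(Ignoring the negligible lower-tail rejection probability gives the usual closed-form inversion.)
δ = d·√(n/2) ⇒ n = 2(δ/d)² = 2 × (2.802 / 0.54)² = 53.83.
Rounding up, n = 54 per group.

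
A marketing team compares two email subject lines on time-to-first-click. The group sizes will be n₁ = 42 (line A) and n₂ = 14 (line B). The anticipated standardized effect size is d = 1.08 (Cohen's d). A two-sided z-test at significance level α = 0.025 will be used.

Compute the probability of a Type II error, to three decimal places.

Noncentrality parameter: δ = d / √(1/n₁ + 1/n₂) = 1.08 / √(1/42 + 1/14) = 3.4996
Two-sided α = 0.025 → critical value z_{0.0125} = 2.241.
Power = Φ(δ − 2.241) + Φ(−δ − 2.241) = Φ(1.258) + Φ(-5.741) = 0.8958 + 0.0000 = 0.8958.
Type II error: β = 1 − power = 1 − 0.8958 = 0.1042.

β ≈ 0.104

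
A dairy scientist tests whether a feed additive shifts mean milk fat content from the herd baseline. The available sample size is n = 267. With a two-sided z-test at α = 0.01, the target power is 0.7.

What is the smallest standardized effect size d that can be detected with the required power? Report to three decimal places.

d ≈ 0.190

Need Φ(δ − 2.576) = 0.7, so δ = 2.576 + 0.524 = 3.100.
(Lower-tail contribution to power is negligible for δ > 0.)
δ = d·√n ⇒ d = δ/√n = 3.100/√267 = 0.1897.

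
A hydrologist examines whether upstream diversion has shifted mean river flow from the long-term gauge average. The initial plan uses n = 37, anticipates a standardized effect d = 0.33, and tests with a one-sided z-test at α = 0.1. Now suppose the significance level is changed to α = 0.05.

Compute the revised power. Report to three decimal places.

Power ≈ 0.641

δ = d·√n = 0.33 × √37 = 2.0073 (unchanged). New critical value: z_{0.05} = 1.645.
Revised power = P(Z > 1.645 − δ) = Φ(0.362) = 0.6415.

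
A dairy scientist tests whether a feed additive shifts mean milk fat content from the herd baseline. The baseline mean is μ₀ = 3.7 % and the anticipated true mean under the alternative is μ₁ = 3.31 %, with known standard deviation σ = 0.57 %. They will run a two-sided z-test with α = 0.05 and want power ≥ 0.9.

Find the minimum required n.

n = 23

Standardized effect: d = |μ₁ − μ₀| / σ = |3.31 − 3.7| / 0.57 = 0.6842
Set Φ(δ − 1.960) = 0.9; then δ − 1.960 = Φ⁻¹(0.9) = 1.282, giving δ = 3.242.
(Ignoring the negligible lower-tail rejection probability gives the usual closed-form inversion.)
δ = d·√n ⇒ n = (δ/d)² = (3.242 / 0.6842)² = 22.44.
Round up to the next whole unit.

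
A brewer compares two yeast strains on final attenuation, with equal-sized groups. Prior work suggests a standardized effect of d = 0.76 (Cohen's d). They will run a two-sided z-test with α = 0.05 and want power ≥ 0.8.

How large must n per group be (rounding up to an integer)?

n = 28 per group

For power 0.8 need Φ(δ − z_{0.025}) = 0.8, so δ = z_{0.025} + z_{0.20} = 1.960 + 0.842 = 2.802.
(For δ > 0 the lower-tail rejection region contributes negligibly to power, so the one-term inversion is standard.)
δ = d·√(n/2) ⇒ n = 2(δ/d)² = 2 × (2.802 / 0.76)² = 27.18.
Rounding up, n = 28 per group.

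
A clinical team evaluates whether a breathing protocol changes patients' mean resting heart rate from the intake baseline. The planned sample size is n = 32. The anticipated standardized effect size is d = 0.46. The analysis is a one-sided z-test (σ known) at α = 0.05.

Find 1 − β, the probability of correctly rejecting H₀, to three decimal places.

Power ≈ 0.831

Noncentrality parameter: δ = d·√n = 0.46 × √32 = 2.6022
Critical value for a one-sided test at α = 0.05: z_α = 1.645.
Power = Φ(δ − 1.645) = Φ(0.957) = 0.8308.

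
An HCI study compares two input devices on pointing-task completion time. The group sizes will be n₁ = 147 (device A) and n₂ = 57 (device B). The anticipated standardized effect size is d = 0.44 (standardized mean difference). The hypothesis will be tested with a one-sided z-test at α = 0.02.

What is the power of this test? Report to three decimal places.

Power ≈ 0.778

Noncentrality parameter: δ = d / √(1/n₁ + 1/n₂) = 0.44 / √(1/147 + 1/57) = 2.8199
One-sided α = 0.02 → critical value z_{0.02} = 2.054.
Power = P(Z > 2.054 − δ) = Φ(0.766) = 0.7782.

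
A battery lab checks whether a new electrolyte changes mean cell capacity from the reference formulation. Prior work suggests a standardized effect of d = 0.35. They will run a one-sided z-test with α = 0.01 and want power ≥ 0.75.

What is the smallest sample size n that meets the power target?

For power 0.75 need Φ(δ − z_{0.01}) = 0.75, so δ = z_{0.01} + z_{0.25} = 2.326 + 0.674 = 3.001.
δ = d·√n ⇒ n = (δ/d)² = (3.001 / 0.35)² = 73.51.
Round up to the next whole unit.

n = 74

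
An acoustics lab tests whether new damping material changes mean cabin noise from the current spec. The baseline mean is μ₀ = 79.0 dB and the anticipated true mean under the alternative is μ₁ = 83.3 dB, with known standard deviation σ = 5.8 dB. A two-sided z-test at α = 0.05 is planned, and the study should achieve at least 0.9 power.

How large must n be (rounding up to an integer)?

n = 20

Standardized effect: d = |μ₁ − μ₀| / σ = |83.3 − 79.0| / 5.8 = 0.7414
Set Φ(δ − 1.960) = 0.9; then δ − 1.960 = Φ⁻¹(0.9) = 1.282, giving δ = 3.242.
(Ignoring the negligible lower-tail rejection probability gives the usual closed-form inversion.)
δ = d·√n ⇒ n = (δ/d)² = (3.242 / 0.7414)² = 19.12.
Rounding up, n = 20.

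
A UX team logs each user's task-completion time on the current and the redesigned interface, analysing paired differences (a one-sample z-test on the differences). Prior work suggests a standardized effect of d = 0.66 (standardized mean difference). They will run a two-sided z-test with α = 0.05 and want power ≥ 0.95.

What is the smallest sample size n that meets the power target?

n = 30

For power 0.95 need Φ(δ − z_{0.025}) = 0.95, so δ = z_{0.025} + z_{0.05} = 1.960 + 1.645 = 3.605.
(The Φ(−δ − z_{α/2}) term is vanishingly small for δ > 0 and is dropped in the standard sample-size formula.)
δ = d·√n ⇒ n = (δ/d)² = (3.605 / 0.66)² = 29.83.
Rounding up, n = 30.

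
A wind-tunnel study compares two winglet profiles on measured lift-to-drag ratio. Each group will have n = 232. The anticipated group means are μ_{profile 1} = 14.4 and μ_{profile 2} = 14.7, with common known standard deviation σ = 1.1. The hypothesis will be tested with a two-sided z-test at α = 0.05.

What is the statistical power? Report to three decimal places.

Standardized effect: d = |μ_{profile 1} − μ_{profile 2}| / σ = |14.4 − 14.7| / 1.1 = 0.2727
Noncentrality parameter: δ = d·√(n/2) = 0.2727 × √(232/2) = 2.9374
Critical value for a two-sided test at α = 0.05: z_{α/2} = 1.960.
Power = Φ(δ − 1.960) + Φ(−δ − 1.960) = Φ(0.977) + Φ(-4.897) = 0.8358 + 0.0000 = 0.8358.

Power ≈ 0.836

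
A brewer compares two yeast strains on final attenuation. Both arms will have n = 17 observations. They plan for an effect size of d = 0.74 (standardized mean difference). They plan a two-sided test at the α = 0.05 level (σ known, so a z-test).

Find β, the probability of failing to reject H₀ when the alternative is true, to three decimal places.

β ≈ 0.422

Noncentrality parameter: δ = d·√(n/2) = 0.74 × √(17/2) = 2.1575
Critical value for a two-sided test at α = 0.05: z_{α/2} = 1.960.
Power = Φ(δ − 1.960) + Φ(−δ − 1.960) = Φ(0.197) + Φ(-4.117) = 0.5783 + 0.0000 = 0.5783.
Type II error: β = 1 − power = 1 − 0.5783 = 0.4217.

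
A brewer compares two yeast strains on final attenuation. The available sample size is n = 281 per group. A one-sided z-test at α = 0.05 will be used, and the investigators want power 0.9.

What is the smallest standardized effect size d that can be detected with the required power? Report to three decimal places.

d ≈ 0.247

Required noncentrality: δ = z_{0.05} + z_{0.10} = 1.645 + 1.282 = 2.926.
δ = d·√(n/2) ⇒ d = δ/√(n/2) = 2.926/√(281/2) = 0.2469.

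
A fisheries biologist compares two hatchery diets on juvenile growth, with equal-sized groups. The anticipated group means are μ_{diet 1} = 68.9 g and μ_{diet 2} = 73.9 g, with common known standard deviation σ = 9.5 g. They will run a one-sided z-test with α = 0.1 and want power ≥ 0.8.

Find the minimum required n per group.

Standardized effect: d = |μ_{diet 1} − μ_{diet 2}| / σ = |68.9 − 73.9| / 9.5 = 0.5263
Set Φ(δ − 1.282) = 0.8; then δ − 1.282 = Φ⁻¹(0.8) = 0.842, giving δ = 2.123.
δ = d·√(n/2) ⇒ n = 2(δ/d)² = 2 × (2.123 / 0.5263)² = 32.55.
Rounding up, n = 33 per group.

n = 33 per group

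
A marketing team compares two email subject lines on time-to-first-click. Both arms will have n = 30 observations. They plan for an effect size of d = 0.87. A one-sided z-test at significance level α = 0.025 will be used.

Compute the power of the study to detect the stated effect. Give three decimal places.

Noncentrality parameter: δ = d·√(n/2) = 0.87 × √(30/2) = 3.3695
Critical value for a one-sided test at α = 0.025: z_α = 1.960.
Power = Φ(δ − 1.960) = Φ(1.410) = 0.9207.

Power ≈ 0.921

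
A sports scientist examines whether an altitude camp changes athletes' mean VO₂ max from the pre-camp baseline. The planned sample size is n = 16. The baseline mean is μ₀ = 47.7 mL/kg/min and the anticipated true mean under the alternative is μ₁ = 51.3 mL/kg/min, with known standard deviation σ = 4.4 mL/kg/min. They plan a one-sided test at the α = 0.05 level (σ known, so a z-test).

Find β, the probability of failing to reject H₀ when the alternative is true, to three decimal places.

Standardized effect: d = |μ₁ − μ₀| / σ = |51.3 − 47.7| / 4.4 = 0.8182
Noncentrality parameter: δ = d·√n = 0.8182 × √16 = 3.2727
One-sided α = 0.05 → critical value z_{0.05} = 1.645.
Power = Φ(δ − 1.645) = Φ(1.628) = 0.9482.
Type II error: β = 1 − power = 1 − 0.9482 = 0.0518.

β ≈ 0.052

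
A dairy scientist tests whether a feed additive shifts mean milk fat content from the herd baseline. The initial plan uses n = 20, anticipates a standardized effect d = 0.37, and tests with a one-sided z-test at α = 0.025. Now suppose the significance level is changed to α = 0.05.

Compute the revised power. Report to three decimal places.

δ = d·√n = 0.37 × √20 = 1.6547 (unchanged). New critical value: z_{0.05} = 1.645.
Revised power = Φ(δ − 1.645) = Φ(0.010) = 0.5039.

Power ≈ 0.504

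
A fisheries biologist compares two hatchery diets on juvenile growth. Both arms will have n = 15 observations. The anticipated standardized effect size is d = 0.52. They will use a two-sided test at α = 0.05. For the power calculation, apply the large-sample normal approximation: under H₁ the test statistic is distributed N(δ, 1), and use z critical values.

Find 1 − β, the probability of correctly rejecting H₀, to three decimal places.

Noncentrality parameter: δ = d·√(n/2) = 0.52 × √(15/2) = 1.4241
Critical value for a two-sided test at α = 0.05: z_{α/2} = 1.960.
Power = Φ(δ − 1.960) + Φ(−δ − 1.960) = Φ(-0.536) + Φ(-3.384) = 0.2960 + 0.0004 = 0.2964.

Power ≈ 0.296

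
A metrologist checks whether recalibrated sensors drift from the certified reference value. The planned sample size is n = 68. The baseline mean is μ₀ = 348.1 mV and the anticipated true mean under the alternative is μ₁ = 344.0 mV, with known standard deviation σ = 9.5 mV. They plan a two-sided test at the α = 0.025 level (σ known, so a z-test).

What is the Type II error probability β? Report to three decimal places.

Standardized effect: d = |μ₁ − μ₀| / σ = |344.0 − 348.1| / 9.5 = 0.4316
Noncentrality parameter: δ = d·√n = 0.4316 × √68 = 3.5589
Two-sided α = 0.025 → critical value z_{0.0125} = 2.241.
Power = Φ(δ − 2.241) + Φ(−δ − 2.241) = Φ(1.317) + Φ(-5.800) = 0.9062 + 0.0000 = 0.9062.
Type II error: β = 1 − power = 1 − 0.9062 = 0.0938.

β ≈ 0.094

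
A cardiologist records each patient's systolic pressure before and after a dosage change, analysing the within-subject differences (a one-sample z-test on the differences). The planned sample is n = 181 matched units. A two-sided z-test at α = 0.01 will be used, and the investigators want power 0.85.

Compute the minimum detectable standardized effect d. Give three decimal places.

d ≈ 0.268

Need Φ(δ − 2.576) = 0.85, so δ = 2.576 + 1.036 = 3.612.
(The second rejection-region term Φ(−δ − z_{α/2}) is negligible and dropped.)
δ = d·√n ⇒ d = δ/√n = 3.612/√181 = 0.2685.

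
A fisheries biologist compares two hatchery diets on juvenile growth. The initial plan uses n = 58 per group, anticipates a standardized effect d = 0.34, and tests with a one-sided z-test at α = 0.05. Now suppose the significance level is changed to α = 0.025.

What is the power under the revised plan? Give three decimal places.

δ = d·√(n/2) = 0.34 × √(58/2) = 1.8310 (unchanged). New critical value: z_{0.025} = 1.960.
Revised power = P(Z > 1.960 − δ) = Φ(-0.129) = 0.4487.

Power ≈ 0.449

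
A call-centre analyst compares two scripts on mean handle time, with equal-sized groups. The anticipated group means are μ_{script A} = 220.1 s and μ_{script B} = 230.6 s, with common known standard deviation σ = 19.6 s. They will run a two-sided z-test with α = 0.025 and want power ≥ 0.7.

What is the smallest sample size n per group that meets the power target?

n = 54 per group

Standardized effect: d = |μ_{script A} − μ_{script B}| / σ = |220.1 − 230.6| / 19.6 = 0.5357
Set Φ(δ − 2.241) = 0.7; then δ − 2.241 = Φ⁻¹(0.7) = 0.524, giving δ = 2.766.
(For δ > 0 the lower-tail rejection region contributes negligibly to power, so the one-term inversion is standard.)
δ = d·√(n/2) ⇒ n = 2(δ/d)² = 2 × (2.766 / 0.5357)² = 53.31.
Rounding up, n = 54 per group.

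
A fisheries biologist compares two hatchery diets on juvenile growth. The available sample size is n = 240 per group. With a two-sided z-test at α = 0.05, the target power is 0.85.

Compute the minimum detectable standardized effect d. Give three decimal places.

d ≈ 0.274

Required noncentrality: δ = z_{0.025} + z_{0.15} = 1.960 + 1.036 = 2.996.
(The second rejection-region term Φ(−δ − z_{α/2}) is negligible and dropped.)
δ = d·√(n/2) ⇒ d = δ/√(n/2) = 2.996/√(240/2) = 0.2735.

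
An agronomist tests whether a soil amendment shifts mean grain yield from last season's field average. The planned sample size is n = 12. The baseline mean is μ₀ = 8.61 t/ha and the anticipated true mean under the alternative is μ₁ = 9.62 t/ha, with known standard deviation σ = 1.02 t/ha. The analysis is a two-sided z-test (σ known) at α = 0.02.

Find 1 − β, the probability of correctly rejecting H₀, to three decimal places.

Standardized effect: d = |μ₁ − μ₀| / σ = |9.62 − 8.61| / 1.02 = 0.9902
Noncentrality parameter: δ = d·√n = 0.9902 × √12 = 3.4301
Two-sided α = 0.02 → critical value z_{0.01} = 2.326.
Power = Φ(δ − 2.326) + Φ(−δ − 2.326) = Φ(1.104) + Φ(-5.756) = 0.8652 + 0.0000 = 0.8652.

Power ≈ 0.865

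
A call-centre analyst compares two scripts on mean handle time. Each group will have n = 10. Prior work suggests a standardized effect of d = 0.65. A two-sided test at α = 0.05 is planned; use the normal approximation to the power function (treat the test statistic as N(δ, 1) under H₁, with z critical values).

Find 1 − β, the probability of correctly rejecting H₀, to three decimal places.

Power ≈ 0.307

Noncentrality parameter: δ = d·√(n/2) = 0.65 × √(10/2) = 1.4534
Critical value for a two-sided test at α = 0.05: z_{α/2} = 1.960.
Power = Φ(δ − 1.960) + Φ(−δ − 1.960) = Φ(-0.507) + Φ(-3.413) = 0.3062 + 0.0003 = 0.3066.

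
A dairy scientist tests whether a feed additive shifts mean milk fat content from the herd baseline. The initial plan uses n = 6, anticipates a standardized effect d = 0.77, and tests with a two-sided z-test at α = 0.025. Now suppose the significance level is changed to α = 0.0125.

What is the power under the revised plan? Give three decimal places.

δ = d·√n = 0.77 × √6 = 1.8861 (unchanged). New critical value: z_{0.0063} = 2.498.
Revised power = Φ(δ − 2.498) + Φ(−δ − 2.498) = Φ(-0.612) + Φ(-4.384) = 0.2704 + 0.0000 = 0.2704.

Power ≈ 0.270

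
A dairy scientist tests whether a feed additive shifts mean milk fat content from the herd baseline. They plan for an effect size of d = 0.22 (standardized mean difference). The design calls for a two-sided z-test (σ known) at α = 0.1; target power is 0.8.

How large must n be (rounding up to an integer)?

n = 128

Set Φ(δ − 1.645) = 0.8; then δ − 1.645 = Φ⁻¹(0.8) = 0.842, giving δ = 2.486.
(Ignoring the negligible lower-tail rejection probability gives the usual closed-form inversion.)
δ = d·√n ⇒ n = (δ/d)² = (2.486 / 0.22)² = 127.74.
Rounding up, n = 128.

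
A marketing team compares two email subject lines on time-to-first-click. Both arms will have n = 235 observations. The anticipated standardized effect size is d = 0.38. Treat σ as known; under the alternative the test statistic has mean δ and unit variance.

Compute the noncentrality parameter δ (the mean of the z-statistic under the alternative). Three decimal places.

δ ≈ 4.119

δ = d·√(n/2) = 0.38 × √(235/2) = 4.1191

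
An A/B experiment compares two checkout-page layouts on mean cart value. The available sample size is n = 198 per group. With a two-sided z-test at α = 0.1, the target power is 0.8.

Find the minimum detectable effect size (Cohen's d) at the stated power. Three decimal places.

d ≈ 0.250

Required noncentrality: δ = z_{0.05} + z_{0.20} = 1.645 + 0.842 = 2.486.
(The second rejection-region term Φ(−δ − z_{α/2}) is negligible and dropped.)
δ = d·√(n/2) ⇒ d = δ/√(n/2) = 2.486/√(198/2) = 0.2499.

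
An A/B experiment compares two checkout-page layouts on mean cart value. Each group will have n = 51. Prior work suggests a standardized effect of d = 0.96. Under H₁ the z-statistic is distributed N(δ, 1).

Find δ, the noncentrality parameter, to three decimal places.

δ ≈ 4.848

The noncentrality parameter scales effect size by the design's sample-size factor: δ = d·√(n/2) = 0.96 × √(51/2) = 4.8478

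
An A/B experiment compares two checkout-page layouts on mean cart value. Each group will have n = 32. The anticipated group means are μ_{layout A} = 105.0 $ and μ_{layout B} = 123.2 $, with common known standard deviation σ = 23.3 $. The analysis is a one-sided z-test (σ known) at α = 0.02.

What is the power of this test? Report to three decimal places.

Standardized effect: d = |μ_{layout A} − μ_{layout B}| / σ = |105.0 − 123.2| / 23.3 = 0.7811
Noncentrality parameter: δ = d·√(n/2) = 0.7811 × √(32/2) = 3.1245
Critical value for a one-sided test at α = 0.02: z_α = 2.054.
Power = Φ(δ − 2.054) = Φ(1.071) = 0.8579.

Power ≈ 0.858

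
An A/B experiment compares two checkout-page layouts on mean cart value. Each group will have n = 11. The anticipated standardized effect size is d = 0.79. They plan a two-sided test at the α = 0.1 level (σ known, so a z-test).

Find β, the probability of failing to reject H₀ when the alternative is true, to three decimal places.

Noncentrality parameter: δ = d·√(n/2) = 0.79 × √(11/2) = 1.8527
Two-sided α = 0.1 → critical value z_{0.05} = 1.645.
Power = Φ(δ − 1.645) + Φ(−δ − 1.645) = Φ(0.208) + Φ(-3.498) = 0.5823 + 0.0002 = 0.5826.
Type II error: β = 1 − power = 1 − 0.5826 = 0.4174.

β ≈ 0.417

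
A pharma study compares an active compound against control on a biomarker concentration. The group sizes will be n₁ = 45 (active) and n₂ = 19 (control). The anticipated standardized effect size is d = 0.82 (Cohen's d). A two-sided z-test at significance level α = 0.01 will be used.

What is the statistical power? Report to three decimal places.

Power ≈ 0.663

Noncentrality parameter: δ = d / √(1/n₁ + 1/n₂) = 0.82 / √(1/45 + 1/19) = 2.9971
Critical value for a two-sided test at α = 0.01: z_{α/2} = 2.576.
Power = Φ(δ − 2.576) + Φ(−δ − 2.576) = Φ(0.421) + Φ(-5.573) = 0.6632 + 0.0000 = 0.6632.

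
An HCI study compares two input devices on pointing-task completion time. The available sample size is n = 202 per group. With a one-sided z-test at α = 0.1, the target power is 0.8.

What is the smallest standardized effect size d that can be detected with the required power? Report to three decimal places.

Need Φ(δ − 1.282) = 0.8, so δ = 1.282 + 0.842 = 2.123.
δ = d·√(n/2) ⇒ d = δ/√(n/2) = 2.123/√(202/2) = 0.2113.

d ≈ 0.211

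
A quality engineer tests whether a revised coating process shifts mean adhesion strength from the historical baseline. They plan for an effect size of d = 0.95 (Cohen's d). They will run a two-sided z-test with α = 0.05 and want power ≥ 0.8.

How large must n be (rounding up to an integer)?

n = 9

For power 0.8 need Φ(δ − z_{0.025}) = 0.8, so δ = z_{0.025} + z_{0.20} = 1.960 + 0.842 = 2.802.
(For δ > 0 the lower-tail rejection region contributes negligibly to power, so the one-term inversion is standard.)
δ = d·√n ⇒ n = (δ/d)² = (2.802 / 0.95)² = 8.70.
Rounding up, n = 9.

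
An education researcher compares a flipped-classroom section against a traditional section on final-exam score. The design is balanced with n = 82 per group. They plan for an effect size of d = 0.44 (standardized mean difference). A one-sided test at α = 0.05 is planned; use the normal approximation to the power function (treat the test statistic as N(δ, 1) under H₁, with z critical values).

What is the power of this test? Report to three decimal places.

Power ≈ 0.880

Noncentrality parameter: δ = d·√(n/2) = 0.44 × √(82/2) = 2.8174
Critical value for a one-sided test at α = 0.05: z_α = 1.645.
Power = P(Z > 1.645 − δ) = Φ(1.173) = 0.8795.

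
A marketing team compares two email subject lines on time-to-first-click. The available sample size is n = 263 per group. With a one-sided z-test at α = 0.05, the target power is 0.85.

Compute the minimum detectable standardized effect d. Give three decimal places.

Need Φ(δ − 1.645) = 0.85, so δ = 1.645 + 1.036 = 2.681.
δ = d·√(n/2) ⇒ d = δ/√(n/2) = 2.681/√(263/2) = 0.2338.

d ≈ 0.234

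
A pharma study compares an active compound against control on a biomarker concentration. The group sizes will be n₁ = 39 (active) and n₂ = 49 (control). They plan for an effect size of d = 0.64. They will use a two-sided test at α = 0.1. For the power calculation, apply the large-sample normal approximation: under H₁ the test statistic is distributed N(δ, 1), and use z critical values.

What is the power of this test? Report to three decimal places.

Noncentrality parameter: δ = d / √(1/n₁ + 1/n₂) = 0.64 / √(1/39 + 1/49) = 2.9824
Critical value for a two-sided test at α = 0.1: z_{α/2} = 1.645.
Power = Φ(δ − 1.645) + Φ(−δ − 1.645) = Φ(1.338) + Φ(-4.627) = 0.9095 + 0.0000 = 0.9095.

Power ≈ 0.909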